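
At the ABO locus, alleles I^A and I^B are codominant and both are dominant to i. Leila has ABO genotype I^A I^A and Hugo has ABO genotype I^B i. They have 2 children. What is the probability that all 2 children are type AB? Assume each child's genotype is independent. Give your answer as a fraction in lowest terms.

ABO cross I^A I^A × I^B i → 1/2 A, 1/2 AB.
So P(type AB) = 1/2 per child.
All 2 independent: (1/2)^2 = 1/4.

1/4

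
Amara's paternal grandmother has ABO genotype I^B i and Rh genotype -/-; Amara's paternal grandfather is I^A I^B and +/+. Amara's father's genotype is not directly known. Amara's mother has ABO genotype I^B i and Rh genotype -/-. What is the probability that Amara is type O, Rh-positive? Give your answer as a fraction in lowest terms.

Amara's father's ABO genotype from I^B i × I^A I^B: 1/4 I^A I^B, 1/4 I^A i, 1/4 I^B I^B, 1/4 I^B i.
Crossing each possibility with the mother I^B i and summing P(type O): 1/4·0 + 1/4·1/4 + 1/4·0 + 1/4·1/4 = 1/8.
Similarly for Rh via the father's Rh distribution: P(Rh+) = 1/2.
Independent loci: 1/8 × 1/2 = 1/16.

1/16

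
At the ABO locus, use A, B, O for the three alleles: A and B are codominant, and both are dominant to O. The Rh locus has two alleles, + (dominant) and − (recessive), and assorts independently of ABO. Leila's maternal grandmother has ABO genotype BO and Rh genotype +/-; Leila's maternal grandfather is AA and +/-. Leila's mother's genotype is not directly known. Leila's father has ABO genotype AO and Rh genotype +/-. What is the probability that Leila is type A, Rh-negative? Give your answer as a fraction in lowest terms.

Leila's mother's ABO genotype from BO × AA: 1/2 AB, 1/2 AO.
Crossing each possibility with the father AO and summing P(type A): 1/2·1/2 + 1/2·3/4 = 5/8.
Similarly for Rh via the mother's Rh distribution: P(Rh-) = 1/4.
Independent loci: 5/8 × 1/4 = 5/32.

5/32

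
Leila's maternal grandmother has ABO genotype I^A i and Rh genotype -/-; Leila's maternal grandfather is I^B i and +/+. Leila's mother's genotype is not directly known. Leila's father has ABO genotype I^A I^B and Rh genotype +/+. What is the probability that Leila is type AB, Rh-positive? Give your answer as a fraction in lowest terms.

1/4

Leila's mother's ABO genotype from I^A i × I^B i: 1/4 I^A I^B, 1/4 I^A i, 1/4 I^B i, 1/4 i i.
Crossing each possibility with the father I^A I^B and summing P(type AB): 1/4·1/2 + 1/4·1/4 + 1/4·1/4 + 1/4·0 = 1/4.
Similarly for Rh via the mother's Rh distribution: P(Rh+) = 1.
Independent loci: 1/4 × 1 = 1/4.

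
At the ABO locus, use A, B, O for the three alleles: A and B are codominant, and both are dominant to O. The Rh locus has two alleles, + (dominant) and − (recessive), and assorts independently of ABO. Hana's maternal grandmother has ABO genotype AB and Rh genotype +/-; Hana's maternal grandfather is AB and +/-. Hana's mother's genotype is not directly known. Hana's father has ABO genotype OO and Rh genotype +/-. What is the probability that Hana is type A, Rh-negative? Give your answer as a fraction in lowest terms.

1/8

Hana's mother's ABO genotype from AB × AB: 1/4 AA, 1/2 AB, 1/4 BB.
Crossing each possibility with the father OO and summing P(type A): 1/4·1 + 1/2·1/2 + 1/4·0 = 1/2.
Similarly for Rh via the mother's Rh distribution: P(Rh-) = 1/4.
Independent loci: 1/2 × 1/4 = 1/8.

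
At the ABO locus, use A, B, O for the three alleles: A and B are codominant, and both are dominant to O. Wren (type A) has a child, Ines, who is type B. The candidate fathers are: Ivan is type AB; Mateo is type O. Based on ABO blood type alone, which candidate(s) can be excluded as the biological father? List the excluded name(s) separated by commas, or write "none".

Mateo

A candidate is excluded only if no genotype consistent with his phenotype could produce a type B child with a type A mother.
Mateo (type O): no genotype consistent with that phenotype can produce a type-B child with a type-A mother.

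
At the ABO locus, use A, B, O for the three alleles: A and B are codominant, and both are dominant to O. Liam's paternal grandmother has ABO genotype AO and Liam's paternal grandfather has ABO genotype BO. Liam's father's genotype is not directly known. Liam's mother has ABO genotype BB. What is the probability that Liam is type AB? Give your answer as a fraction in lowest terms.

Liam's father's ABO genotype from AO × BO: 1/4 AB, 1/4 AO, 1/4 BO, 1/4 OO.
Crossing each possibility with the mother BB and summing P(type AB): 1/4·1/2 + 1/4·1/2 + 1/4·0 + 1/4·0 = 1/4.

1/4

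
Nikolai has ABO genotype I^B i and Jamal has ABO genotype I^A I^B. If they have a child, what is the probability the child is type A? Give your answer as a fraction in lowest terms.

ABO cross I^B i × I^A I^B → offspring phenotypes: 1/4 A, 1/2 B, 1/4 AB.
So P(type A) = 1/4.

1/4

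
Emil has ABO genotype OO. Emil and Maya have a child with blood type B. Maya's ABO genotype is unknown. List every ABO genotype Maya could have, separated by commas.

AB, BB, BO

For each candidate genotype of Maya, check whether crossing it with OO can produce every observed child phenotype.
  AA → possible child types {A} ✗
  AB → possible child types {A, B} ✓
  AO → possible child types {O, A} ✗
  BB → possible child types {B} ✓
  BO → possible child types {O, B} ✓
  OO → possible child types {O} ✗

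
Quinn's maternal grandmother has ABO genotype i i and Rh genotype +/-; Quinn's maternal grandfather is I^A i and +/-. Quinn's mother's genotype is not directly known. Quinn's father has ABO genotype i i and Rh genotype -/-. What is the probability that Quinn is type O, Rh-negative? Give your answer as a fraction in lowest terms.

Quinn's mother's ABO genotype from i i × I^A i: 1/2 I^A i, 1/2 i i.
Crossing each possibility with the father i i and summing P(type O): 1/2·1/2 + 1/2·1 = 3/4.
Similarly for Rh via the mother's Rh distribution: P(Rh-) = 1/2.
Independent loci: 3/4 × 1/2 = 3/8.

3/8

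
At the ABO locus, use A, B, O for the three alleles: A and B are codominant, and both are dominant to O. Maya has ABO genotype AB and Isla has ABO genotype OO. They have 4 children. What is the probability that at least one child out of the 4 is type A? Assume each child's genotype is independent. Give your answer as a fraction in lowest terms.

15/16

ABO cross AB × OO → 1/2 A, 1/2 B.
So P(type A) = 1/2 per child.
P(none) = (1/2)^4 = 1/16; P(at least one) = 1 − 1/16 = 15/16.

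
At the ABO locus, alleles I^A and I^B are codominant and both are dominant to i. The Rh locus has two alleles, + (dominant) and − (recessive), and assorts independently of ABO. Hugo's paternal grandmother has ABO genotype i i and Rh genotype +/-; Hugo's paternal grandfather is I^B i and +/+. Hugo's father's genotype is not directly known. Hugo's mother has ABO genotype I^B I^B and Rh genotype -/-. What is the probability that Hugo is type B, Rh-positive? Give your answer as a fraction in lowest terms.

3/4

Hugo's father's ABO genotype from i i × I^B i: 1/2 I^B i, 1/2 i i.
Crossing each possibility with the mother I^B I^B and summing P(type B): 1/2·1 + 1/2·1 = 1.
Similarly for Rh via the father's Rh distribution: P(Rh+) = 3/4.
Independent loci: 1 × 3/4 = 3/4.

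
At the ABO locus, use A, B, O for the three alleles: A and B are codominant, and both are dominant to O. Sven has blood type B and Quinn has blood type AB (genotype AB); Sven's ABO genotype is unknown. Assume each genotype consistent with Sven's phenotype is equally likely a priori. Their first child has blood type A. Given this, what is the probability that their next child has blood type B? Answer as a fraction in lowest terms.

1/2

Possible genotypes: Sven ∈ {BB, BO}; Quinn ∈ {AB}.
Weight each parental genotype pair by prior × P(type-A child):
  BO × AB: posterior weight 1; P(next child type B) = 1/2.
Weighted sum = 1/2.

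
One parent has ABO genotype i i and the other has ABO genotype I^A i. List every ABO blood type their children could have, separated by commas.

O, A

Gametes from i i × I^A i give offspring ABO genotypes I^A i, i i, i.e. phenotypes O, A.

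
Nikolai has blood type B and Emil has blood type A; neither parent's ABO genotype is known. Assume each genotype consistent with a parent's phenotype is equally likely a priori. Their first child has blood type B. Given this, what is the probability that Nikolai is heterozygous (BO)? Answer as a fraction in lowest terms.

1/3

Possible genotypes: Nikolai ∈ {BB, BO}; Emil ∈ {AA, AO}.
Weight each parental genotype pair by prior × P(type-B child):
  BB × AO: posterior weight 2/3.
  BO × AO: posterior weight 1/3.
Sum the posterior weight over pairs where Nikolai is BO: 1/3.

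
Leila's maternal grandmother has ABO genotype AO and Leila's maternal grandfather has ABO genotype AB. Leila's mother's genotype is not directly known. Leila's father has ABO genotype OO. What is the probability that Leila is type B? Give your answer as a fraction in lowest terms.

1/4

Leila's mother's ABO genotype from AO × AB: 1/4 AA, 1/4 AB, 1/4 AO, 1/4 BO.
Crossing each possibility with the father OO and summing P(type B): 1/4·0 + 1/4·1/2 + 1/4·0 + 1/4·1/2 = 1/4.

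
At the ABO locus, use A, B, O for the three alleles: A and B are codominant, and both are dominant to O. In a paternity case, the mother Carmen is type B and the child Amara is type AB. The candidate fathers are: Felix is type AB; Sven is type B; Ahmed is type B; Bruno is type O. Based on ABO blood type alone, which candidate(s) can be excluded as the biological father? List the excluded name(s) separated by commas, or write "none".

A candidate is excluded only if no genotype consistent with his phenotype could produce a type AB child with a type B mother.
Sven (type B): no genotype consistent with that phenotype can produce a type-AB child with a type-B mother.
Ahmed (type B): no genotype consistent with that phenotype can produce a type-AB child with a type-B mother.
Bruno (type O): no genotype consistent with that phenotype can produce a type-AB child with a type-B mother.

Sven, Ahmed, Bruno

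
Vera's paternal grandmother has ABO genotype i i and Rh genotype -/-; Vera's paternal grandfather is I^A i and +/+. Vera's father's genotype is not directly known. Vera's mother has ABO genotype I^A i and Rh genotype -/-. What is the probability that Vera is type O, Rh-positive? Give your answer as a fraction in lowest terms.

Vera's father's ABO genotype from i i × I^A i: 1/2 I^A i, 1/2 i i.
Crossing each possibility with the mother I^A i and summing P(type O): 1/2·1/4 + 1/2·1/2 = 3/8.
Similarly for Rh via the father's Rh distribution: P(Rh+) = 1/2.
Independent loci: 3/8 × 1/2 = 3/16.

3/16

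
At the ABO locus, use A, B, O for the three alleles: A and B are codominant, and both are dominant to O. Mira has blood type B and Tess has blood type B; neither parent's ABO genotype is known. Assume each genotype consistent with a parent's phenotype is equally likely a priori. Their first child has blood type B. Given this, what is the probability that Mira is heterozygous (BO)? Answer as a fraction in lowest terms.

Possible genotypes: Mira ∈ {BB, BO}; Tess ∈ {BB, BO}.
Weight each parental genotype pair by prior × P(type-B child):
  BB × BB: posterior weight 4/15.
  BB × BO: posterior weight 4/15.
  BO × BB: posterior weight 4/15.
  BO × BO: posterior weight 1/5.
Sum the posterior weight over pairs where Mira is BO: 7/15.

7/15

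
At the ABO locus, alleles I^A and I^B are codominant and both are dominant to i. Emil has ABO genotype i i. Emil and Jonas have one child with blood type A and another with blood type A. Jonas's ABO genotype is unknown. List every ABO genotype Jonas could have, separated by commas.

I^A I^A, I^A I^B, I^A i

For each candidate genotype of Jonas, check whether crossing it with i i can produce every observed child phenotype.
  I^A I^A → possible child types {A} ✓
  I^A I^B → possible child types {A, B} ✓
  I^A i → possible child types {O, A} ✓
  I^B I^B → possible child types {B} ✗
  I^B i → possible child types {O, B} ✗
  i i → possible child types {O} ✗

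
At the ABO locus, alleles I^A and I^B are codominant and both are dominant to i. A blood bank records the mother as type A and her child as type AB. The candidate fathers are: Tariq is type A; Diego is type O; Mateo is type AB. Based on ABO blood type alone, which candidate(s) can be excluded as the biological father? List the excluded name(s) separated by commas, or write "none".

A candidate is excluded only if no genotype consistent with his phenotype could produce a type AB child with a type A mother.
Tariq (type A): no genotype consistent with that phenotype can produce a type-AB child with a type-A mother.
Diego (type O): no genotype consistent with that phenotype can produce a type-AB child with a type-A mother.

Tariq, Diego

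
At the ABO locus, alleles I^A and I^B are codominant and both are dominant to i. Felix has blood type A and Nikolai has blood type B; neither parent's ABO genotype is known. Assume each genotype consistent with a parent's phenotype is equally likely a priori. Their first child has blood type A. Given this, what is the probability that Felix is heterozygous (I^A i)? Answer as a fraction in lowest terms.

1/3

Possible genotypes: Felix ∈ {I^A I^A, I^A i}; Nikolai ∈ {I^B I^B, I^B i}.
Weight each parental genotype pair by prior × P(type-A child):
  I^A I^A × I^B i: posterior weight 2/3.
  I^A i × I^B i: posterior weight 1/3.
Sum the posterior weight over pairs where Felix is I^A i: 1/3.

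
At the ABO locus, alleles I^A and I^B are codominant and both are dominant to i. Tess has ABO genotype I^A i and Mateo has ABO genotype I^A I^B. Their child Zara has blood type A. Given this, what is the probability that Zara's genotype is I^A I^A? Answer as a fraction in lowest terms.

1/2

Cross I^A i × I^A I^B → 1/4 I^A I^A, 1/4 I^A I^B, 1/4 I^A i, 1/4 I^B i.
Type-A genotypes among offspring: I^A I^A (1/4), I^A i (1/4); total 1/2.
P(I^A I^A | type A) = (1/4) / (1/2) = 1/2.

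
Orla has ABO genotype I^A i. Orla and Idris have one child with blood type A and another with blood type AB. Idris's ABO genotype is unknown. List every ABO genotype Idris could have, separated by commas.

I^A I^B, I^B i

For each candidate genotype of Idris, check whether crossing it with I^A i can produce every observed child phenotype.
  I^A I^A → possible child types {A} ✗
  I^A I^B → possible child types {A, B, AB} ✓
  I^A i → possible child types {O, A} ✗
  I^B I^B → possible child types {B, AB} ✗
  I^B i → possible child types {O, A, B, AB} ✓
  i i → possible child types {O, A} ✗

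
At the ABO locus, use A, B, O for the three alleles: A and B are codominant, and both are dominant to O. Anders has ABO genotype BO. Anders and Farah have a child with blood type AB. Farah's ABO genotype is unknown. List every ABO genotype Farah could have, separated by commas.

For each candidate genotype of Farah, check whether crossing it with BO can produce every observed child phenotype.
  AA → possible child types {A, AB} ✓
  AB → possible child types {A, B, AB} ✓
  AO → possible child types {O, A, B, AB} ✓
  BB → possible child types {B} ✗
  BO → possible child types {O, B} ✗
  OO → possible child types {O, B} ✗

AA, AB, AO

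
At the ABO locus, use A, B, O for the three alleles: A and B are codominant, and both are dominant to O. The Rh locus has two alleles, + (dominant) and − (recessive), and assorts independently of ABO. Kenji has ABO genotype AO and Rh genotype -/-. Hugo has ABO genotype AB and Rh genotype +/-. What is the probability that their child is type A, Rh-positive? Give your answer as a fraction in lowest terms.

ABO cross AO × AB → offspring phenotypes: 1/2 A, 1/4 B, 1/4 AB.
Rh cross -/- × +/- → 1/2 Rh+, 1/2 Rh-.
Independent loci: P(type A, Rh-positive) = 1/2 × 1/2 = 1/4.

1/4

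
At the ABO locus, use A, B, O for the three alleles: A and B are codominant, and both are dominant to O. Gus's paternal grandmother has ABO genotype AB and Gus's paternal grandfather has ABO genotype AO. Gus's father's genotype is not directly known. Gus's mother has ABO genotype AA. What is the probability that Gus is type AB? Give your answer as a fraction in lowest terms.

Gus's father's ABO genotype from AB × AO: 1/4 AA, 1/4 AB, 1/4 AO, 1/4 BO.
Crossing each possibility with the mother AA and summing P(type AB): 1/4·0 + 1/4·1/2 + 1/4·0 + 1/4·1/2 = 1/4.

1/4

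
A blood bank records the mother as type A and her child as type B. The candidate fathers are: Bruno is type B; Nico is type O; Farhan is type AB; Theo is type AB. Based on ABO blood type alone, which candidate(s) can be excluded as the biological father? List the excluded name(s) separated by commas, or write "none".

Nico

A candidate is excluded only if no genotype consistent with his phenotype could produce a type B child with a type A mother.
Nico (type O): no genotype consistent with that phenotype can produce a type-B child with a type-A mother.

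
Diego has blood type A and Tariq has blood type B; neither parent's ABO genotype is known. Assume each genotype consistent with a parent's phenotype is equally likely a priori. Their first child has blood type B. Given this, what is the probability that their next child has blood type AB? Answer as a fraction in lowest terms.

5/12

Possible genotypes: Diego ∈ {AA, AO}; Tariq ∈ {BB, BO}.
Weight each parental genotype pair by prior × P(type-B child):
  AO × BB: posterior weight 2/3; P(next child type AB) = 1/2.
  AO × BO: posterior weight 1/3; P(next child type AB) = 1/4.
Weighted sum = 5/12.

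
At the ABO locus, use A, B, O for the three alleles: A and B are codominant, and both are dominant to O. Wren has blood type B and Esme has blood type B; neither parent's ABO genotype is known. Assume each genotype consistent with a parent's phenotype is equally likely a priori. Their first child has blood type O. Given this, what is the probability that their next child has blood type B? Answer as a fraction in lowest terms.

3/4

Possible genotypes: Wren ∈ {BB, BO}; Esme ∈ {BB, BO}.
Weight each parental genotype pair by prior × P(type-O child):
  BO × BO: posterior weight 1; P(next child type B) = 3/4.
Weighted sum = 3/4.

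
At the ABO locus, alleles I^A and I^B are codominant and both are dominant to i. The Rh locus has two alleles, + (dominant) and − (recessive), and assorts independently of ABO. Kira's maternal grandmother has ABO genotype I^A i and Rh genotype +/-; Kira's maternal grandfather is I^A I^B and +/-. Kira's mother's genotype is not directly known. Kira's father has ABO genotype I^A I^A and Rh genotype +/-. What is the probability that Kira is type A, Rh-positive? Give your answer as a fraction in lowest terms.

Kira's mother's ABO genotype from I^A i × I^A I^B: 1/4 I^A I^A, 1/4 I^A I^B, 1/4 I^A i, 1/4 I^B i.
Crossing each possibility with the father I^A I^A and summing P(type A): 1/4·1 + 1/4·1/2 + 1/4·1 + 1/4·1/2 = 3/4.
Similarly for Rh via the mother's Rh distribution: P(Rh+) = 3/4.
Independent loci: 3/4 × 3/4 = 9/16.

9/16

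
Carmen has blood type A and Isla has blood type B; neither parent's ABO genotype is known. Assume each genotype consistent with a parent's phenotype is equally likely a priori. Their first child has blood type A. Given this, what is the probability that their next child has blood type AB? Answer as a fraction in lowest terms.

Possible genotypes: Carmen ∈ {I^A I^A, I^A i}; Isla ∈ {I^B I^B, I^B i}.
Weight each parental genotype pair by prior × P(type-A child):
  I^A I^A × I^B i: posterior weight 2/3; P(next child type AB) = 1/2.
  I^A i × I^B i: posterior weight 1/3; P(next child type AB) = 1/4.
Weighted sum = 5/12.

5/12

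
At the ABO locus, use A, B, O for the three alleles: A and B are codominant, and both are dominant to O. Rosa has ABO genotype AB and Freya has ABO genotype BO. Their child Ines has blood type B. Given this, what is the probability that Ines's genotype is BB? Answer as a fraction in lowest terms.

Cross AB × BO → 1/4 AB, 1/4 AO, 1/4 BB, 1/4 BO.
Type-B genotypes among offspring: BB (1/4), BO (1/4); total 1/2.
P(BB | type B) = (1/4) / (1/2) = 1/2.

1/2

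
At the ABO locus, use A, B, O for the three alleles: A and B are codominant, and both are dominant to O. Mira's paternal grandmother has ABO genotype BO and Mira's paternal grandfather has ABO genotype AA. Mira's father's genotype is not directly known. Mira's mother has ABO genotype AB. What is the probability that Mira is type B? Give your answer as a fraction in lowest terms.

1/4

Mira's father's ABO genotype from BO × AA: 1/2 AB, 1/2 AO.
Crossing each possibility with the mother AB and summing P(type B): 1/2·1/4 + 1/2·1/4 = 1/4.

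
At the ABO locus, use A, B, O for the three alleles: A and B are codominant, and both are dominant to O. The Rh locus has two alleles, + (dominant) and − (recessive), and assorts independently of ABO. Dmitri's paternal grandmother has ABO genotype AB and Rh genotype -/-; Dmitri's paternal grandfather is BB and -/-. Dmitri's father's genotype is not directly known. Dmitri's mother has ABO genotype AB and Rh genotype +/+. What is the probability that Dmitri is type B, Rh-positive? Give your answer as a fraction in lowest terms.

Dmitri's father's ABO genotype from AB × BB: 1/2 AB, 1/2 BB.
Crossing each possibility with the mother AB and summing P(type B): 1/2·1/4 + 1/2·1/2 = 3/8.
Similarly for Rh via the father's Rh distribution: P(Rh+) = 1.
Independent loci: 3/8 × 1 = 3/8.

3/8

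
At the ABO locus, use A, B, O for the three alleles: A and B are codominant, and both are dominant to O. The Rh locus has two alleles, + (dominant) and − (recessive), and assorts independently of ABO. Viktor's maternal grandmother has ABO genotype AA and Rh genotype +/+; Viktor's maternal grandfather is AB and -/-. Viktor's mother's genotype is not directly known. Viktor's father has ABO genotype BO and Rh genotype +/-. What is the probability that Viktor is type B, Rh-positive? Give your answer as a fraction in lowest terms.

Viktor's mother's ABO genotype from AA × AB: 1/2 AA, 1/2 AB.
Crossing each possibility with the father BO and summing P(type B): 1/2·0 + 1/2·1/2 = 1/4.
Similarly for Rh via the mother's Rh distribution: P(Rh+) = 3/4.
Independent loci: 1/4 × 3/4 = 3/16.

3/16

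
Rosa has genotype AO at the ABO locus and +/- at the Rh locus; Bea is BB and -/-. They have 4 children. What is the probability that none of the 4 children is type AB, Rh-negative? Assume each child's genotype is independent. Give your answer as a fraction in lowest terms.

ABO cross AO × BB → 1/2 B, 1/2 AB.
Rh cross +/- × -/- → 1/2 Rh+, 1/2 Rh-; so P(type AB, Rh-negative) = 1/2 × 1/2 = 1/4 per child.
P(not type AB, Rh-negative) = 3/4 for one child; (3/4)^4 = 81/256.

81/256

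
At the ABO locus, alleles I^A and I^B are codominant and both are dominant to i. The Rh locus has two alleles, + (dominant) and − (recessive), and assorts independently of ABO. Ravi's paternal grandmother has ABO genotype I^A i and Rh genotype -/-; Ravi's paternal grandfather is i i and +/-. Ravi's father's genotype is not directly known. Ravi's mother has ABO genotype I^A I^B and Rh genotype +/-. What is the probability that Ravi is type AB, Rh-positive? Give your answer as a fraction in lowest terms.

5/64

Ravi's father's ABO genotype from I^A i × i i: 1/2 I^A i, 1/2 i i.
Crossing each possibility with the mother I^A I^B and summing P(type AB): 1/2·1/4 + 1/2·0 = 1/8.
Similarly for Rh via the father's Rh distribution: P(Rh+) = 5/8.
Independent loci: 1/8 × 5/8 = 5/64.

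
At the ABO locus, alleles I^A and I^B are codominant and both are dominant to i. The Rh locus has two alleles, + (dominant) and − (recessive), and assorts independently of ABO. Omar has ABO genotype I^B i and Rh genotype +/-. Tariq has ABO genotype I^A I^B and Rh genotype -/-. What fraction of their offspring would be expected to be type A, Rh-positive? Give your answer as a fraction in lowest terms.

ABO cross I^B i × I^A I^B → offspring phenotypes: 1/4 A, 1/2 B, 1/4 AB.
Rh cross +/- × -/- → 1/2 Rh+, 1/2 Rh-.
Independent loci: P(type A, Rh-positive) = 1/4 × 1/2 = 1/8.

1/8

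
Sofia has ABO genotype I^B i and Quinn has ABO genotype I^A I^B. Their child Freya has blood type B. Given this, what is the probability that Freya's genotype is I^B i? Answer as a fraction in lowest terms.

1/2

Cross I^B i × I^A I^B → 1/4 I^A I^B, 1/4 I^A i, 1/4 I^B I^B, 1/4 I^B i.
Type-B genotypes among offspring: I^B I^B (1/4), I^B i (1/4); total 1/2.
P(I^B i | type B) = (1/4) / (1/2) = 1/2.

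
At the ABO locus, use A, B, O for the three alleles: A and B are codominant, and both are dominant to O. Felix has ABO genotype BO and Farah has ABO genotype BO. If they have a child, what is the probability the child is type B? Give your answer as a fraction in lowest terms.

3/4

ABO cross BO × BO → offspring phenotypes: 1/4 O, 3/4 B.
So P(type B) = 3/4.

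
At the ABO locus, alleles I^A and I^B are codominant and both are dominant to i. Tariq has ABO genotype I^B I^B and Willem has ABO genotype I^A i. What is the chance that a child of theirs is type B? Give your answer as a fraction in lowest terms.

1/2

ABO cross I^B I^B × I^A i → offspring phenotypes: 1/2 B, 1/2 AB.
So P(type B) = 1/2.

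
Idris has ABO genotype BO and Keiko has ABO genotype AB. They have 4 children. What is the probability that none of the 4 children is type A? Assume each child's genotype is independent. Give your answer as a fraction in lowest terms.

81/256

ABO cross BO × AB → 1/4 A, 1/2 B, 1/4 AB.
So P(type A) = 1/4 per child.
P(not type A) = 3/4 for one child; (3/4)^4 = 81/256.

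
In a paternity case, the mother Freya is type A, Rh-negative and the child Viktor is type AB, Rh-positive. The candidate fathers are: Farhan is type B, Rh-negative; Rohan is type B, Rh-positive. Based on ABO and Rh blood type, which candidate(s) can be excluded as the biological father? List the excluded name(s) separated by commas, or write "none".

Farhan

A candidate is excluded only if no genotype consistent with his phenotype could produce a type AB, Rh-positive child with a type A, Rh-negative mother.
Farhan (type B, Rh-): no genotype consistent with that phenotype can produce a type-AB Rh+ child with a type-A mother.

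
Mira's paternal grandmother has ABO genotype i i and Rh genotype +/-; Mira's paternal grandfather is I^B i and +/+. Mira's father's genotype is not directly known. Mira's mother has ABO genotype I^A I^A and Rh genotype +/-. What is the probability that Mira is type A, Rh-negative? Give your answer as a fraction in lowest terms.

3/32

Mira's father's ABO genotype from i i × I^B i: 1/2 I^B i, 1/2 i i.
Crossing each possibility with the mother I^A I^A and summing P(type A): 1/2·1/2 + 1/2·1 = 3/4.
Similarly for Rh via the father's Rh distribution: P(Rh-) = 1/8.
Independent loci: 3/4 × 1/8 = 3/32.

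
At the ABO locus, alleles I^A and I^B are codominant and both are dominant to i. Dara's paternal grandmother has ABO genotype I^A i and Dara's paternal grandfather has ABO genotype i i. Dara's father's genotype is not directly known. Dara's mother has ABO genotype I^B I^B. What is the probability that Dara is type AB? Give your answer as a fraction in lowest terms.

Dara's father's ABO genotype from I^A i × i i: 1/2 I^A i, 1/2 i i.
Crossing each possibility with the mother I^B I^B and summing P(type AB): 1/2·1/2 + 1/2·0 = 1/4.

1/4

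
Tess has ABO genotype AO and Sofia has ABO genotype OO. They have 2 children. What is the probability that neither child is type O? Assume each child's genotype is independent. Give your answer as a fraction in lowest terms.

ABO cross AO × OO → 1/2 O, 1/2 A.
So P(type O) = 1/2 per child.
P(not type O) = 1/2 for one child; (1/2)^2 = 1/4.

1/4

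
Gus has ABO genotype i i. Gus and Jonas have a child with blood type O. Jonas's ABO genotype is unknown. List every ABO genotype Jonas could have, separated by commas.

For each candidate genotype of Jonas, check whether crossing it with i i can produce every observed child phenotype.
  I^A I^A → possible child types {A} ✗
  I^A I^B → possible child types {A, B} ✗
  I^A i → possible child types {O, A} ✓
  I^B I^B → possible child types {B} ✗
  I^B i → possible child types {O, B} ✓
  i i → possible child types {O} ✓

I^A i, I^B i, i i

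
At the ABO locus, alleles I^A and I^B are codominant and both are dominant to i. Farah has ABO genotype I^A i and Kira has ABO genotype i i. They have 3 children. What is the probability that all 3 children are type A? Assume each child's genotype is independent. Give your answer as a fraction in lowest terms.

ABO cross I^A i × i i → 1/2 O, 1/2 A.
So P(type A) = 1/2 per child.
All 3 independent: (1/2)^3 = 1/8.

1/8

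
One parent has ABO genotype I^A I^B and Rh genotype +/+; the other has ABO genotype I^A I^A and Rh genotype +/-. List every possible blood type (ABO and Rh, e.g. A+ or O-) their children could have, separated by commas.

A+, AB+

Gametes from I^A I^B × I^A I^A give offspring ABO genotypes I^A I^A, I^A I^B, i.e. phenotypes A, AB.
Rh cross +/+ × +/- → phenotypes Rh+.
Combining independently: A+, AB+.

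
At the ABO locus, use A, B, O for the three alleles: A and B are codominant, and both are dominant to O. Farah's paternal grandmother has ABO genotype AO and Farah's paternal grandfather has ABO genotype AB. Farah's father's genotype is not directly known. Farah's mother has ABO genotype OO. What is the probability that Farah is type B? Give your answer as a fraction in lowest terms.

1/4

Farah's father's ABO genotype from AO × AB: 1/4 AA, 1/4 AB, 1/4 AO, 1/4 BO.
Crossing each possibility with the mother OO and summing P(type B): 1/4·0 + 1/4·1/2 + 1/4·0 + 1/4·1/2 = 1/4.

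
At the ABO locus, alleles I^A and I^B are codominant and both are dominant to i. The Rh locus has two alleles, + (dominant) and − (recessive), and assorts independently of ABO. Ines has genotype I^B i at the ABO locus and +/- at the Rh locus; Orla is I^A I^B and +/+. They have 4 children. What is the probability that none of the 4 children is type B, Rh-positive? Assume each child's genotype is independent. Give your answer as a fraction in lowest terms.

ABO cross I^B i × I^A I^B → 1/4 A, 1/2 B, 1/4 AB.
Rh cross +/- × +/+ → 1 Rh+; so P(type B, Rh-positive) = 1/2 × 1 = 1/2 per child.
P(not type B, Rh-positive) = 1/2 for one child; (1/2)^4 = 1/16.

1/16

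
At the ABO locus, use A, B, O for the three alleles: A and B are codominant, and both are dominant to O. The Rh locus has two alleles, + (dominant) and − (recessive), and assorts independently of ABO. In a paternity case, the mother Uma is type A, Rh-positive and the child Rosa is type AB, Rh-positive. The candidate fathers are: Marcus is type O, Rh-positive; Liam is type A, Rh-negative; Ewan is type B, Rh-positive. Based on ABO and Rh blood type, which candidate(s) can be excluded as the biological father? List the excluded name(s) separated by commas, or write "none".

Marcus, Liam

A candidate is excluded only if no genotype consistent with his phenotype could produce a type AB, Rh-positive child with a type A, Rh-positive mother.
Marcus (type O, Rh+): no genotype consistent with that phenotype can produce a type-AB Rh+ child with a type-A mother.
Liam (type A, Rh-): no genotype consistent with that phenotype can produce a type-AB Rh+ child with a type-A mother.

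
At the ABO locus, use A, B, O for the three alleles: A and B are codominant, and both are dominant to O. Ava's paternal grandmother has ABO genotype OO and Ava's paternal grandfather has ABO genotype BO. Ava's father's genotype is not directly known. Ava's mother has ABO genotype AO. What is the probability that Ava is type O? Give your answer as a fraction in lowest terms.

Ava's father's ABO genotype from OO × BO: 1/2 BO, 1/2 OO.
Crossing each possibility with the mother AO and summing P(type O): 1/2·1/4 + 1/2·1/2 = 3/8.

3/8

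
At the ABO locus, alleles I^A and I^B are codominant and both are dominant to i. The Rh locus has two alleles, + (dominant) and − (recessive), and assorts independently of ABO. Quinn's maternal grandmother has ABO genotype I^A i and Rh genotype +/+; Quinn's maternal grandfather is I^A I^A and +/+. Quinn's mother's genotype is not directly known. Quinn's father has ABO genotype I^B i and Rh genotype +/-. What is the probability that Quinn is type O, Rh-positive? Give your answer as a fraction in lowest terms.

1/8

Quinn's mother's ABO genotype from I^A i × I^A I^A: 1/2 I^A I^A, 1/2 I^A i.
Crossing each possibility with the father I^B i and summing P(type O): 1/2·0 + 1/2·1/4 = 1/8.
Similarly for Rh via the mother's Rh distribution: P(Rh+) = 1.
Independent loci: 1/8 × 1 = 1/8.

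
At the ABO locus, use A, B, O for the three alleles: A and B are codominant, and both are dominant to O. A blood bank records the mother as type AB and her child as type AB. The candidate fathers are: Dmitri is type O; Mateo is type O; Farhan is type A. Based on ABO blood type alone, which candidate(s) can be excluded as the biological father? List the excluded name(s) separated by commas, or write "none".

A candidate is excluded only if no genotype consistent with his phenotype could produce a type AB child with a type AB mother.
Dmitri (type O): no genotype consistent with that phenotype can produce a type-AB child with a type-AB mother.
Mateo (type O): no genotype consistent with that phenotype can produce a type-AB child with a type-AB mother.

Dmitri, Mateo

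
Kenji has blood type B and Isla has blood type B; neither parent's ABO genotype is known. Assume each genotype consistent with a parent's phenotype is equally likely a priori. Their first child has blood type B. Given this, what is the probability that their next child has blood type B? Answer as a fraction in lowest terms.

19/20

Possible genotypes: Kenji ∈ {I^B I^B, I^B i}; Isla ∈ {I^B I^B, I^B i}.
Weight each parental genotype pair by prior × P(type-B child):
  I^B I^B × I^B I^B: posterior weight 4/15; P(next child type B) = 1.
  I^B I^B × I^B i: posterior weight 4/15; P(next child type B) = 1.
  I^B i × I^B I^B: posterior weight 4/15; P(next child type B) = 1.
  I^B i × I^B i: posterior weight 1/5; P(next child type B) = 3/4.
Weighted sum = 19/20.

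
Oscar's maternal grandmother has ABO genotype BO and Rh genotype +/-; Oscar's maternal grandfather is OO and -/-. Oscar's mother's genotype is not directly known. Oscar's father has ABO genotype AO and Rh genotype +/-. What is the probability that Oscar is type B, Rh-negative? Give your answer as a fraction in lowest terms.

Oscar's mother's ABO genotype from BO × OO: 1/2 BO, 1/2 OO.
Crossing each possibility with the father AO and summing P(type B): 1/2·1/4 + 1/2·0 = 1/8.
Similarly for Rh via the mother's Rh distribution: P(Rh-) = 3/8.
Independent loci: 1/8 × 3/8 = 3/64.

3/64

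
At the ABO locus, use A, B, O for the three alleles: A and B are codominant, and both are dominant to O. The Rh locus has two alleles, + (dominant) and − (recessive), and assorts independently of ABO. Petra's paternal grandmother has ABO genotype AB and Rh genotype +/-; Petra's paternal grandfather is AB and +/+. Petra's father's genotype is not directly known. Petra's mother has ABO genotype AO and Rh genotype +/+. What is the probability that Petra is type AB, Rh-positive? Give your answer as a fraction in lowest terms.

Petra's father's ABO genotype from AB × AB: 1/4 AA, 1/2 AB, 1/4 BB.
Crossing each possibility with the mother AO and summing P(type AB): 1/4·0 + 1/2·1/4 + 1/4·1/2 = 1/4.
Similarly for Rh via the father's Rh distribution: P(Rh+) = 1.
Independent loci: 1/4 × 1 = 1/4.

1/4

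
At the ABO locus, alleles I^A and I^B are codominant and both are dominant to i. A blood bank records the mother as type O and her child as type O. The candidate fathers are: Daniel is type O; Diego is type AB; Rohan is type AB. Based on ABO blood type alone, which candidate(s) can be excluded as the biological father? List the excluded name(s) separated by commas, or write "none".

A candidate is excluded only if no genotype consistent with his phenotype could produce a type O child with a type O mother.
Diego (type AB): no genotype consistent with that phenotype can produce a type-O child with a type-O mother.
Rohan (type AB): no genotype consistent with that phenotype can produce a type-O child with a type-O mother.

Diego, Rohan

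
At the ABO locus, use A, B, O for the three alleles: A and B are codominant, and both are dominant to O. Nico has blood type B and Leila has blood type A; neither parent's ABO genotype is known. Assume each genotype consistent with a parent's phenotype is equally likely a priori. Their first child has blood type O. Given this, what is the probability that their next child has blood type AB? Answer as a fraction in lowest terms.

1/4

Possible genotypes: Nico ∈ {BB, BO}; Leila ∈ {AA, AO}.
Weight each parental genotype pair by prior × P(type-O child):
  BO × AO: posterior weight 1; P(next child type AB) = 1/4.
Weighted sum = 1/4.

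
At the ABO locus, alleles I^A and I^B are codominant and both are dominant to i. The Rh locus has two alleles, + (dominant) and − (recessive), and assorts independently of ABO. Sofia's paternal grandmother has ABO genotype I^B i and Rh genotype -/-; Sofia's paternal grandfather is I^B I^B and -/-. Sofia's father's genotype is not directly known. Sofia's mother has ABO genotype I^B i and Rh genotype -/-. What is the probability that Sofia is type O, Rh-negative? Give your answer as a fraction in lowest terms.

Sofia's father's ABO genotype from I^B i × I^B I^B: 1/2 I^B I^B, 1/2 I^B i.
Crossing each possibility with the mother I^B i and summing P(type O): 1/2·0 + 1/2·1/4 = 1/8.
Similarly for Rh via the father's Rh distribution: P(Rh-) = 1.
Independent loci: 1/8 × 1 = 1/8.

1/8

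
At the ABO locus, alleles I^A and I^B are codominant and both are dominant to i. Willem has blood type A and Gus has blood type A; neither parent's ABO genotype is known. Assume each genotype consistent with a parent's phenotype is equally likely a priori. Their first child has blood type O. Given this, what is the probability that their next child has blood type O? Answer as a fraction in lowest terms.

Possible genotypes: Willem ∈ {I^A I^A, I^A i}; Gus ∈ {I^A I^A, I^A i}.
Weight each parental genotype pair by prior × P(type-O child):
  I^A i × I^A i: posterior weight 1; P(next child type O) = 1/4.
Weighted sum = 1/4.

1/4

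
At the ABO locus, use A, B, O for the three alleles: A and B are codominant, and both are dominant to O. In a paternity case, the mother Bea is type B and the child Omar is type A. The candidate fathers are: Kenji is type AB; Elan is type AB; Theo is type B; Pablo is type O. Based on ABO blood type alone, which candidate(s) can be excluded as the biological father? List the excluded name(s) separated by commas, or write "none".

Theo, Pablo

A candidate is excluded only if no genotype consistent with his phenotype could produce a type A child with a type B mother.
Theo (type B): no genotype consistent with that phenotype can produce a type-A child with a type-B mother.
Pablo (type O): no genotype consistent with that phenotype can produce a type-A child with a type-B mother.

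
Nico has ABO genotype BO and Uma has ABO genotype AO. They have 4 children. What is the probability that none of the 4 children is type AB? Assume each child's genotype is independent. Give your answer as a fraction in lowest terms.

81/256

ABO cross BO × AO → 1/4 O, 1/4 A, 1/4 B, 1/4 AB.
So P(type AB) = 1/4 per child.
P(not type AB) = 3/4 for one child; (3/4)^4 = 81/256.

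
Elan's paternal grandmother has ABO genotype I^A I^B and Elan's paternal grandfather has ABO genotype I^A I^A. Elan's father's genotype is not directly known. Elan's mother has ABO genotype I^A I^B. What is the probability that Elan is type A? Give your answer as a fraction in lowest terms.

3/8

Elan's father's ABO genotype from I^A I^B × I^A I^A: 1/2 I^A I^A, 1/2 I^A I^B.
Crossing each possibility with the mother I^A I^B and summing P(type A): 1/2·1/2 + 1/2·1/4 = 3/8.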